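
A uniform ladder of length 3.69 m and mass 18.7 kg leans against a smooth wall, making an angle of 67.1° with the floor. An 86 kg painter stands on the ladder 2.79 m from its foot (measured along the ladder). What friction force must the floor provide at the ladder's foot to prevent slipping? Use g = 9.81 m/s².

f ≈ 308 N

Take moments about the foot of the ladder.
Ladder weight 18.7×9.81 = 183.4 N acts at 1.845 m along the ladder; its horizontal arm is 1.845·cos67.1° = 0.7179 m → τ = 131.7 N·m clockwise.
Painter: 86×9.81 = 843.7 N at 2.79 m → arm 1.086 m → τ = 916.3 N·m clockwise.
Wall normal N acts horizontally at the top; its moment arm is the height L sinθ = 3.69·sin67.1° = 3.399 m, counterclockwise.
Balancing moments: N × 3.399 = 1048, giving N = 308 N.
ΣFx = 0: friction at the foot balances the wall's push, so f = N_wall = 308 N.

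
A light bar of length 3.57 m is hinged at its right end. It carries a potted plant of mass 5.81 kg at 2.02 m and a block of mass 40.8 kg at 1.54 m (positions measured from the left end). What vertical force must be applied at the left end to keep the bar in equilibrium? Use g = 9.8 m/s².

F ≈ 252 N

Choose the right end as the axis so the unknown pivot reaction has zero arm there.
Potted plant: 5.81 × 9.8 = 56.94 N down at 2.02 m → arm 1.55 m, τ = 56.94 × 1.55 = 88.26 N·m counterclockwise.
Block: 40.8 × 9.8 = 399.8 N down at 1.54 m → arm 2.03 m, τ = 399.8 × 2.03 = 811.6 N·m counterclockwise.
Net moment of the loads = 899.9 N·m counterclockwise.
The upward force F acts at the left end, arm 3.57 m, giving F × 3.57 clockwise.
For rotational equilibrium, F × 3.57 = 899.9, so F = 899.9 / 3.57 = 252 N.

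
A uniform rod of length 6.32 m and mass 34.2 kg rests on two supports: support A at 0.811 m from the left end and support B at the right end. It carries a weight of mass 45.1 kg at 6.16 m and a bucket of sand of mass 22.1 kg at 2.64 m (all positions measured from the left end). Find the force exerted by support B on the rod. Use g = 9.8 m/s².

Choose support A as the axis so its reaction then has zero moment arm.
Beam weight: 34.2 × 9.8 = 335.2 N down at 3.16 m → arm 2.349 m, τ = 335.2 × 2.349 = 787.4 N·m clockwise.
Weight: 45.1 × 9.8 = 442 N down at 6.16 m → arm 5.349 m, τ = 442 × 5.349 = 2364 N·m clockwise.
Bucket of sand: 22.1 × 9.8 = 216.6 N down at 2.64 m → arm 1.829 m, τ = 216.6 × 1.829 = 396.2 N·m clockwise.
Net load moment about support A = 3548 N·m clockwise.
Reaction R at support B is upward at 6.32 m, arm 5.509 m → moment R × 5.509 counterclockwise.
Balancing moments: R × 5.509 = 3548, giving R = 644 N.

R_B ≈ 644 N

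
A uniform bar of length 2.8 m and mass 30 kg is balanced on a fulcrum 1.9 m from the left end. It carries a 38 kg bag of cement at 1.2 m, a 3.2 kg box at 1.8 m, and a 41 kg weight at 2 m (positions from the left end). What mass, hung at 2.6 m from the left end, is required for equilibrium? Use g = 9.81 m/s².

Sum moments about the fulcrum (at 1.9 m from the left end) (the support reaction has zero arm there).
Beam weight: 30 × 9.81 = 294.3 N down at 1.4 m → arm 0.5 m, τ = 294.3 × 0.5 = 147.2 N·m counterclockwise.
Bag of cement: 38 × 9.81 = 372.8 N down at 1.2 m → arm 0.7 m, τ = 372.8 × 0.7 = 261 N·m counterclockwise.
Box: 3.2 × 9.81 = 31.39 N down at 1.8 m → arm 0.1 m, τ = 31.39 × 0.1 = 3.139 N·m counterclockwise.
Weight: 41 × 9.81 = 402.2 N down at 2 m → arm 0.1 m, τ = 402.2 × 0.1 = 40.22 N·m clockwise.
Net moment of known loads = 371.1 N·m counterclockwise.
An unknown mass m at 2.6 m has arm 0.7 m; its moment is m·g·0.7 clockwise.
Balancing moments: m × 9.81 × 0.7 = 371.1, giving m = 371.1 / (9.81 × 0.7) = 54 kg.

m ≈ 54 kg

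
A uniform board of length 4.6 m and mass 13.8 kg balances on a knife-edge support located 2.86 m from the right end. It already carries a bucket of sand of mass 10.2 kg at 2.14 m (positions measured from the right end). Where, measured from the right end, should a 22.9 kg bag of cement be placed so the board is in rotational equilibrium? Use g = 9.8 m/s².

About the knife-edge support (at 2.86 m from the right end):
Beam weight: 13.8 × 9.8 = 135.2 N down at 2.3 m → arm 0.56 m, τ = 135.2 × 0.56 = 75.71 N·m clockwise.
Bucket of sand: 10.2 × 9.8 = 99.96 N down at 2.14 m → arm 0.72 m, τ = 99.96 × 0.72 = 71.97 N·m clockwise.
Net moment of existing loads = 147.7 N·m clockwise.
The bag of cement weighs 22.9 × 9.8 = 224.4 N and must supply an equal counterclockwise moment, so its lever arm about the knife-edge support is 147.7 / 224.4 = 0.658 m.
That puts it at 2.86 + 0.658 = 3.52 m from the right end.

x ≈ 3.52 m from the right end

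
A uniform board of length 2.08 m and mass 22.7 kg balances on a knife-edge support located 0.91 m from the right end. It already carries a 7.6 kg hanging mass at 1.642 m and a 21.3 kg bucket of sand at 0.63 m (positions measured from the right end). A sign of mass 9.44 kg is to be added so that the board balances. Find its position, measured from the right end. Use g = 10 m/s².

Take moments about the knife-edge support (at 0.91 m from the right end).
Beam weight: 22.7 × 10 = 227 N down at 1.04 m → arm 0.13 m, τ = 227 × 0.13 = 29.51 N·m counterclockwise.
Hanging mass: 7.6 × 10 = 76 N down at 1.642 m → arm 0.732 m, τ = 76 × 0.732 = 55.63 N·m counterclockwise.
Bucket of sand: 21.3 × 10 = 213 N down at 0.63 m → arm 0.28 m, τ = 213 × 0.28 = 59.64 N·m clockwise.
Net moment of existing loads = 25.5 N·m counterclockwise.
The sign weighs 9.44 × 10 = 94.4 N and must supply an equal clockwise moment, so its lever arm about the knife-edge support is 25.5 / 94.4 = 0.27 m.
That puts it at 0.91 − 0.27 = 0.64 m from the right end.

x ≈ 0.64 m from the right end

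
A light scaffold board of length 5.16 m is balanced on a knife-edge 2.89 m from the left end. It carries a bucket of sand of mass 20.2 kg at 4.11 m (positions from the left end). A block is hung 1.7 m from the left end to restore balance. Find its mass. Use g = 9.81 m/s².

m ≈ 20.7 kg

Choose the knife-edge (at 2.89 m from the left end) as the axis so the support reaction has zero arm there.
Bucket of sand: 20.2 × 9.81 = 198.2 N down at 4.11 m → arm 1.22 m, τ = 198.2 × 1.22 = 241.8 N·m clockwise.
Net moment of known loads = 241.8 N·m clockwise.
An unknown mass m at 1.7 m has arm 1.19 m; its moment is m·g·1.19 counterclockwise.
Setting net torque to zero: m × 9.81 × 1.19 = 241.8 → m = 241.8 / (9.81 × 1.19) = 20.7 kg.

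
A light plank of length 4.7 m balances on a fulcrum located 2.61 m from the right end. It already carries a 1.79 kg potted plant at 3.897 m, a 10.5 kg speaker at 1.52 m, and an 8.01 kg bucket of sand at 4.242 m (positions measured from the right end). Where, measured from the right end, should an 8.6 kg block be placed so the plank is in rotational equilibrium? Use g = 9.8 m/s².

x ≈ 2.15 m from the right end

Taking torques about the fulcrum (at 2.61 m from the right end):
Potted plant: 1.79 × 9.8 = 17.54 N down at 3.897 m → arm 1.287 m, τ = 17.54 × 1.287 = 22.57 N·m counterclockwise.
Speaker: 10.5 × 9.8 = 102.9 N down at 1.52 m → arm 1.09 m, τ = 102.9 × 1.09 = 112.2 N·m clockwise.
Bucket of sand: 8.01 × 9.8 = 78.5 N down at 4.242 m → arm 1.632 m, τ = 78.5 × 1.632 = 128.1 N·m counterclockwise.
Net moment of existing loads = 38.47 N·m counterclockwise.
The block weighs 8.6 × 9.8 = 84.28 N and must supply an equal clockwise moment, so its lever arm about the fulcrum is 38.47 / 84.28 = 0.456 m.
That puts it at 2.61 − 0.456 = 2.15 m from the right end.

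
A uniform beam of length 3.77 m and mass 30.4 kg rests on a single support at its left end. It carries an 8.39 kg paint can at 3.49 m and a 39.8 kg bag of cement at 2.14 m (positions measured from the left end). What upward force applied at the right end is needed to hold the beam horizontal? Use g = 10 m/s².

Choose the left end as the axis so the unknown pivot reaction has zero arm there.
Beam weight: 30.4 × 10 = 304 N down at 1.885 m → arm 1.885 m, τ = 304 × 1.885 = 573 N·m clockwise.
Paint can: 8.39 × 10 = 83.9 N down at 3.49 m → arm 3.49 m, τ = 83.9 × 3.49 = 292.8 N·m clockwise.
Bag of cement: 39.8 × 10 = 398 N down at 2.14 m → arm 2.14 m, τ = 398 × 2.14 = 851.7 N·m clockwise.
Net moment of the loads = 1718 N·m clockwise.
The upward force F acts at the right end, arm 3.77 m, giving F × 3.77 counterclockwise.
For rotational equilibrium, F × 3.77 = 1718, so F = 1718 / 3.77 = 456 N.

F ≈ 456 N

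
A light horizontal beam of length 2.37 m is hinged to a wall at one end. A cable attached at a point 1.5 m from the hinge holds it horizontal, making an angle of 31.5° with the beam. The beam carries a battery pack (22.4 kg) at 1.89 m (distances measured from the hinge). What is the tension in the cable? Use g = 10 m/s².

T ≈ 540 N

Sum moments about the hinge (the unknown hinge reaction has zero arm there).
Battery pack: 22.4 × 10 = 224 N down at 1.89 m → arm 1.89 m, τ = 224 × 1.89 = 423.4 N·m clockwise.
Total clockwise load moment = 423.4 N·m.
The cable tension T acts at 1.5 m; only its component perpendicular to the beam, T sinθ, produces torque. sin 31.5° = 0.5225.
Balancing moments: T × 1.5 × 0.5225 = 423.4, giving T = 423.4 / 0.7837 = 540 N.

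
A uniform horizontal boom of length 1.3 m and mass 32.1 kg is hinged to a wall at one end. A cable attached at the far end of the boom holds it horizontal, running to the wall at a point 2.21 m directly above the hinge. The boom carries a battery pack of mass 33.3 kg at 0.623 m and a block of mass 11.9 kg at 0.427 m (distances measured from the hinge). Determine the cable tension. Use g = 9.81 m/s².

Sum moments about the hinge (the unknown hinge reaction has zero arm there).
Beam weight: 32.1 × 9.81 = 314.9 N down at 0.65 m → arm 0.65 m, τ = 314.9 × 0.65 = 204.7 N·m clockwise.
Battery pack: 33.3 × 9.81 = 326.7 N down at 0.623 m → arm 0.623 m, τ = 326.7 × 0.623 = 203.5 N·m clockwise.
Block: 11.9 × 9.81 = 116.7 N down at 0.427 m → arm 0.427 m, τ = 116.7 × 0.427 = 49.83 N·m clockwise.
Total clockwise load moment = 458 N·m.
The cable tension T acts at 1.3 m; only its component perpendicular to the boom, T sinθ, produces torque. sinθ = h/√(h²+d²) = 2.21/√(2.21²+1.3²) = 0.8619.
Balancing moments: T × 1.3 × 0.8619 = 458, giving T = 458 / 1.12 = 409 N.

T ≈ 409 N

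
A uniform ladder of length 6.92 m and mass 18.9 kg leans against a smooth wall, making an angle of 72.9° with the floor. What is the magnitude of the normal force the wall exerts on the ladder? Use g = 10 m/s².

Take moments about the foot of the ladder.
Ladder weight 18.9×10 = 189 N acts at 3.46 m along the ladder; its horizontal arm is 3.46·cos72.9° = 1.017 m → τ = 192.2 N·m clockwise.
Wall normal N acts horizontally at the top; its moment arm is the height L sinθ = 6.92·sin72.9° = 6.614 m, counterclockwise.
Setting net torque to zero: N × 6.614 = 192.2 → N = 29.1 N.

N_wall ≈ 29.1 N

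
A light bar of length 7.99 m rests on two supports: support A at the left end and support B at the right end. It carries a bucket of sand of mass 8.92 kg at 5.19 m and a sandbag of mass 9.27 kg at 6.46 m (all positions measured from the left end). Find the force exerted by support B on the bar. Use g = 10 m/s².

R_B ≈ 133 N

About support A:
Bucket of sand: 8.92 × 10 = 89.2 N down at 5.19 m → arm 5.19 m, τ = 89.2 × 5.19 = 462.9 N·m clockwise.
Sandbag: 9.27 × 10 = 92.7 N down at 6.46 m → arm 6.46 m, τ = 92.7 × 6.46 = 598.8 N·m clockwise.
Net load moment about support A = 1062 N·m clockwise.
Reaction R at support B is upward at 7.99 m, arm 7.99 m → moment R × 7.99 counterclockwise.
Setting net torque to zero: R × 7.99 = 1062 → R = 133 N.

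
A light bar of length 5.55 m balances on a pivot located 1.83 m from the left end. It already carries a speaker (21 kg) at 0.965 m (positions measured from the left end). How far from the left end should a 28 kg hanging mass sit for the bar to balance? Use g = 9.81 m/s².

About the pivot (at 1.83 m from the left end):
Speaker: 21 × 9.81 = 206 N down at 0.965 m → arm 0.865 m, τ = 206 × 0.865 = 178.2 N·m counterclockwise.
Net moment of existing loads = 178.2 N·m counterclockwise.
The hanging mass weighs 28 × 9.81 = 274.7 N and must supply an equal clockwise moment, so its lever arm about the pivot is 178.2 / 274.7 = 0.649 m.
That puts it at 1.83 + 0.649 = 2.48 m from the left end.

x ≈ 2.48 m from the left end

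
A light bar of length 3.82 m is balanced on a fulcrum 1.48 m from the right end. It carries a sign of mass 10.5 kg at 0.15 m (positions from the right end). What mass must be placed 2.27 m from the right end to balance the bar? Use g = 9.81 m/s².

m ≈ 17.7 kg

Taking torques about the fulcrum (at 1.48 m from the right end):
Sign: 10.5 × 9.81 = 103 N down at 0.15 m → arm 1.33 m, τ = 103 × 1.33 = 137 N·m clockwise.
Net moment of known loads = 137 N·m clockwise.
An unknown mass m at 2.27 m has arm 0.79 m; its moment is m·g·0.79 counterclockwise.
Setting net torque to zero: m × 9.81 × 0.79 = 137 → m = 137 / (9.81 × 0.79) = 17.7 kg.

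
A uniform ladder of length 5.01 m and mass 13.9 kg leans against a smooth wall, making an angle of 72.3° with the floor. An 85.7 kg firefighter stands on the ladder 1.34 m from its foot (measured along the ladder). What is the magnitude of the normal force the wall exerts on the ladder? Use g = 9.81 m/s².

Sum moments about the foot of the ladder (the floor normal and friction both act there and drop out).
Ladder weight 13.9×9.81 = 136.4 N acts at 2.505 m along the ladder; its horizontal arm is 2.505·cos72.3° = 0.7616 m → τ = 103.9 N·m clockwise.
Firefighter: 85.7×9.81 = 840.7 N at 1.34 m → arm 0.4074 m → τ = 342.5 N·m clockwise.
Wall normal N acts horizontally at the top; its moment arm is the height L sinθ = 5.01·sin72.3° = 4.773 m, counterclockwise.
For rotational equilibrium, N × 4.773 = 446.4, so N = 93.5 N.

N_wall ≈ 93.5 N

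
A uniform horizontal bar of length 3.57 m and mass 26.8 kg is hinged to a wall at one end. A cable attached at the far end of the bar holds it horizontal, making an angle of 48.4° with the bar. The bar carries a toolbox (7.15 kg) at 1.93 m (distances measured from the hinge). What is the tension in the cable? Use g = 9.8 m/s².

Choose the hinge as the axis so the unknown hinge reaction has zero arm there.
Beam weight: 26.8 × 9.8 = 262.6 N down at 1.785 m → arm 1.785 m, τ = 262.6 × 1.785 = 468.7 N·m clockwise.
Toolbox: 7.15 × 9.8 = 70.07 N down at 1.93 m → arm 1.93 m, τ = 70.07 × 1.93 = 135.2 N·m clockwise.
Total clockwise load moment = 603.9 N·m.
The cable tension T acts at 3.57 m; only its component perpendicular to the bar, T sinθ, produces torque. sin 48.4° = 0.7478.
Setting net torque to zero: T × 3.57 × 0.7478 = 603.9 → T = 603.9 / 2.67 = 226 N.

T ≈ 226 N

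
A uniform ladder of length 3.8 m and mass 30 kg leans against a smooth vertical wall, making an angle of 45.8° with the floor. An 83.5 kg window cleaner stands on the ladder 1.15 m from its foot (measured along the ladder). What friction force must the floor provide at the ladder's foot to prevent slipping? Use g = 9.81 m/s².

f ≈ 384 N

About the foot of the ladder:
Ladder weight 30×9.81 = 294.3 N acts at 1.9 m along the ladder; its horizontal arm is 1.9·cos45.8° = 1.325 m → τ = 389.9 N·m clockwise.
Window cleaner: 83.5×9.81 = 819.1 N at 1.15 m → arm 0.8017 m → τ = 656.7 N·m clockwise.
Wall normal N acts horizontally at the top; its moment arm is the height L sinθ = 3.8·sin45.8° = 2.724 m, counterclockwise.
Balancing moments: N × 2.724 = 1047, giving N = 384 N.
ΣFx = 0: friction at the foot balances the wall's push, so f = N_wall = 384 N.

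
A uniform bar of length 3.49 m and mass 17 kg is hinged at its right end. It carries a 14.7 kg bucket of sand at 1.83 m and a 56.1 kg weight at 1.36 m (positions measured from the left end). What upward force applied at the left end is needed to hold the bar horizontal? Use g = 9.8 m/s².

Sum moments about the right end (the unknown pivot reaction has zero arm there).
Beam weight: 17 × 9.8 = 166.6 N down at 1.745 m → arm 1.745 m, τ = 166.6 × 1.745 = 290.7 N·m counterclockwise.
Bucket of sand: 14.7 × 9.8 = 144.1 N down at 1.83 m → arm 1.66 m, τ = 144.1 × 1.66 = 239.2 N·m counterclockwise.
Weight: 56.1 × 9.8 = 549.8 N down at 1.36 m → arm 2.13 m, τ = 549.8 × 2.13 = 1171 N·m counterclockwise.
Net moment of the loads = 1701 N·m counterclockwise.
The upward force F acts at the left end, arm 3.49 m, giving F × 3.49 clockwise.
Setting net torque to zero: F × 3.49 = 1701 → F = 1701 / 3.49 = 487 N.

F ≈ 487 N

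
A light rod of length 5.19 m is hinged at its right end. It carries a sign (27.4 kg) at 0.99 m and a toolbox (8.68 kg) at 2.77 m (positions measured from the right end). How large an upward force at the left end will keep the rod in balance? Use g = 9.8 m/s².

Sum moments about the right end (the unknown pivot reaction has zero arm there).
Sign: 27.4 × 9.8 = 268.5 N down at 0.99 m → arm 0.99 m, τ = 268.5 × 0.99 = 265.8 N·m counterclockwise.
Toolbox: 8.68 × 9.8 = 85.06 N down at 2.77 m → arm 2.77 m, τ = 85.06 × 2.77 = 235.6 N·m counterclockwise.
Net moment of the loads = 501.4 N·m counterclockwise.
The upward force F acts at the left end, arm 5.19 m, giving F × 5.19 clockwise.
For rotational equilibrium, F × 5.19 = 501.4, so F = 501.4 / 5.19 = 96.6 N.

F ≈ 96.6 N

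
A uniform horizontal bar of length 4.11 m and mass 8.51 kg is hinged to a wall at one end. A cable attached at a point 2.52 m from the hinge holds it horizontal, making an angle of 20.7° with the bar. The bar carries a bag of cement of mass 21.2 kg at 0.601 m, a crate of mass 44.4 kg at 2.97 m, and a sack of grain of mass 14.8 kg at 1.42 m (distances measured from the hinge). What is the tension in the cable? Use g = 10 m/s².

Sum moments about the hinge (the unknown hinge reaction has zero arm there).
Beam weight: 8.51 × 10 = 85.1 N down at 2.055 m → arm 2.055 m, τ = 85.1 × 2.055 = 174.9 N·m clockwise.
Bag of cement: 21.2 × 10 = 212 N down at 0.601 m → arm 0.601 m, τ = 212 × 0.601 = 127.4 N·m clockwise.
Crate: 44.4 × 10 = 444 N down at 2.97 m → arm 2.97 m, τ = 444 × 2.97 = 1319 N·m clockwise.
Sack of grain: 14.8 × 10 = 148 N down at 1.42 m → arm 1.42 m, τ = 148 × 1.42 = 210.2 N·m clockwise.
Total clockwise load moment = 1832 N·m.
The cable tension T acts at 2.52 m; only its component perpendicular to the bar, T sinθ, produces torque. sin 20.7° = 0.3535.
Στ = 0 ⇒ T × 2.52 × 0.3535 = 1832 ⇒ T = 1832 / 0.8908 = 2060 N.

T ≈ 2060 N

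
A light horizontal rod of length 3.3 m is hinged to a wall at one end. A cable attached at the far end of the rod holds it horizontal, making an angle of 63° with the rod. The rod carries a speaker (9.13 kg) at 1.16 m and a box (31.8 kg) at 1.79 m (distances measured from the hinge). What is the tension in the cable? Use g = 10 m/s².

Take moments about the hinge.
Speaker: 9.13 × 10 = 91.3 N down at 1.16 m → arm 1.16 m, τ = 91.3 × 1.16 = 105.9 N·m clockwise.
Box: 31.8 × 10 = 318 N down at 1.79 m → arm 1.79 m, τ = 318 × 1.79 = 569.2 N·m clockwise.
Total clockwise load moment = 675.1 N·m.
The cable tension T acts at 3.3 m; only its component perpendicular to the rod, T sinθ, produces torque. sin 63° = 0.891.
Balancing moments: T × 3.3 × 0.891 = 675.1, giving T = 675.1 / 2.94 = 230 N.

T ≈ 230 N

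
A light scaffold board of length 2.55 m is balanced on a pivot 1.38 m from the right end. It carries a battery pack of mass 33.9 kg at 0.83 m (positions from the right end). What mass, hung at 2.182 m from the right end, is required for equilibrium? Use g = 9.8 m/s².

m ≈ 23.2 kg

Taking torques about the pivot (at 1.38 m from the right end):
Battery pack: 33.9 × 9.8 = 332.2 N down at 0.83 m → arm 0.55 m, τ = 332.2 × 0.55 = 182.7 N·m clockwise.
Net moment of known loads = 182.7 N·m clockwise.
An unknown mass m at 2.182 m has arm 0.802 m; its moment is m·g·0.802 counterclockwise.
For rotational equilibrium, m × 9.8 × 0.802 = 182.7, so m = 182.7 / (9.8 × 0.802) = 23.2 kg.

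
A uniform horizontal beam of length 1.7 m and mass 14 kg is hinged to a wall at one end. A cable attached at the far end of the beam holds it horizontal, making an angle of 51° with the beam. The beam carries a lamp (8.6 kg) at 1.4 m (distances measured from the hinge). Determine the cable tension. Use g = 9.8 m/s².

Sum moments about the hinge (the unknown hinge reaction has zero arm there).
Beam weight: 14 × 9.8 = 137.2 N down at 0.85 m → arm 0.85 m, τ = 137.2 × 0.85 = 116.6 N·m clockwise.
Lamp: 8.6 × 9.8 = 84.28 N down at 1.4 m → arm 1.4 m, τ = 84.28 × 1.4 = 118 N·m clockwise.
Total clockwise load moment = 234.6 N·m.
The cable tension T acts at 1.7 m; only its component perpendicular to the beam, T sinθ, produces torque. sin 51° = 0.7771.
For rotational equilibrium, T × 1.7 × 0.7771 = 234.6, so T = 234.6 / 1.321 = 178 N.

T ≈ 178 N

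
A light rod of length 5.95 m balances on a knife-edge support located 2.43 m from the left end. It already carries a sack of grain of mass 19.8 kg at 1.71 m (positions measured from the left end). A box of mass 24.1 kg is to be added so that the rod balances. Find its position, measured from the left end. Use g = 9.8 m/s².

x ≈ 3.02 m from the left end

Taking torques about the knife-edge support (at 2.43 m from the left end):
Sack of grain: 19.8 × 9.8 = 194 N down at 1.71 m → arm 0.72 m, τ = 194 × 0.72 = 139.7 N·m counterclockwise.
Net moment of existing loads = 139.7 N·m counterclockwise.
The box weighs 24.1 × 9.8 = 236.2 N and must supply an equal clockwise moment, so its lever arm about the knife-edge support is 139.7 / 236.2 = 0.591 m.
That puts it at 2.43 + 0.591 = 3.02 m from the left end.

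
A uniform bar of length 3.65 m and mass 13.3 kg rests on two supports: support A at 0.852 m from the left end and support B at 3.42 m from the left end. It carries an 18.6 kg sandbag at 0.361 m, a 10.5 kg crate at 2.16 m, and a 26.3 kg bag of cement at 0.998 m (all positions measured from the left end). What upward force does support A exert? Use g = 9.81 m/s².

Sum moments about support B (its reaction then has zero moment arm).
Beam weight: 13.3 × 9.81 = 130.5 N down at 1.825 m → arm 1.595 m, τ = 130.5 × 1.595 = 208.1 N·m counterclockwise.
Sandbag: 18.6 × 9.81 = 182.5 N down at 0.361 m → arm 3.059 m, τ = 182.5 × 3.059 = 558.3 N·m counterclockwise.
Crate: 10.5 × 9.81 = 103 N down at 2.16 m → arm 1.26 m, τ = 103 × 1.26 = 129.8 N·m counterclockwise.
Bag of cement: 26.3 × 9.81 = 258 N down at 0.998 m → arm 2.422 m, τ = 258 × 2.422 = 624.9 N·m counterclockwise.
Net load moment about support B = 1521 N·m counterclockwise.
Reaction R at support A is upward at 0.852 m, arm 2.568 m → moment R × 2.568 clockwise.
For rotational equilibrium, R × 2.568 = 1521, so R = 592 N.

R_A ≈ 592 N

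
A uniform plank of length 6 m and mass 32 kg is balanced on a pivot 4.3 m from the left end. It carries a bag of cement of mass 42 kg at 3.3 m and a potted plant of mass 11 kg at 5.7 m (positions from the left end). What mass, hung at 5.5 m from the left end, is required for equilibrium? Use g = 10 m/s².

m ≈ 56.8 kg

Sum moments about the pivot (at 4.3 m from the left end) (the support reaction has zero arm there).
Beam weight: 32 × 10 = 320 N down at 3 m → arm 1.3 m, τ = 320 × 1.3 = 416 N·m counterclockwise.
Bag of cement: 42 × 10 = 420 N down at 3.3 m → arm 1 m, τ = 420 × 1 = 420 N·m counterclockwise.
Potted plant: 11 × 10 = 110 N down at 5.7 m → arm 1.4 m, τ = 110 × 1.4 = 154 N·m clockwise.
Net moment of known loads = 682 N·m counterclockwise.
An unknown mass m at 5.5 m has arm 1.2 m; its moment is m·g·1.2 clockwise.
Στ = 0 ⇒ m × 10 × 1.2 = 682 ⇒ m = 682 / (10 × 1.2) = 56.8 kg.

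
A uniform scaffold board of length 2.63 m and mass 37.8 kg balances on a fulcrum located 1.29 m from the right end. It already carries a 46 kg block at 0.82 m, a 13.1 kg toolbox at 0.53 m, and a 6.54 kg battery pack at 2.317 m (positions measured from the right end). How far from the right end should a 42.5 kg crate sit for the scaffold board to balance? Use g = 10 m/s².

x ≈ 1.85 m from the right end

Take moments about the fulcrum (at 1.29 m from the right end).
Beam weight: 37.8 × 10 = 378 N down at 1.315 m → arm 0.025 m, τ = 378 × 0.025 = 9.45 N·m counterclockwise.
Block: 46 × 10 = 460 N down at 0.82 m → arm 0.47 m, τ = 460 × 0.47 = 216.2 N·m clockwise.
Toolbox: 13.1 × 10 = 131 N down at 0.53 m → arm 0.76 m, τ = 131 × 0.76 = 99.56 N·m clockwise.
Battery pack: 6.54 × 10 = 65.4 N down at 2.317 m → arm 1.027 m, τ = 65.4 × 1.027 = 67.17 N·m counterclockwise.
Net moment of existing loads = 239.1 N·m clockwise.
The crate weighs 42.5 × 10 = 425 N and must supply an equal counterclockwise moment, so its lever arm about the fulcrum is 239.1 / 425 = 0.563 m.
That puts it at 1.29 + 0.563 = 1.85 m from the right end.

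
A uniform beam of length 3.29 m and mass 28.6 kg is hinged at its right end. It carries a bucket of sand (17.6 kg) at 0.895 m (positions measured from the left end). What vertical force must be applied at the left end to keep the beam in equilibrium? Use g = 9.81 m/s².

F ≈ 266 N

Take moments about the right end.
Beam weight: 28.6 × 9.81 = 280.6 N down at 1.645 m → arm 1.645 m, τ = 280.6 × 1.645 = 461.6 N·m counterclockwise.
Bucket of sand: 17.6 × 9.81 = 172.7 N down at 0.895 m → arm 2.395 m, τ = 172.7 × 2.395 = 413.6 N·m counterclockwise.
Net moment of the loads = 875.2 N·m counterclockwise.
The upward force F acts at the left end, arm 3.29 m, giving F × 3.29 clockwise.
For rotational equilibrium, F × 3.29 = 875.2, so F = 875.2 / 3.29 = 266 N.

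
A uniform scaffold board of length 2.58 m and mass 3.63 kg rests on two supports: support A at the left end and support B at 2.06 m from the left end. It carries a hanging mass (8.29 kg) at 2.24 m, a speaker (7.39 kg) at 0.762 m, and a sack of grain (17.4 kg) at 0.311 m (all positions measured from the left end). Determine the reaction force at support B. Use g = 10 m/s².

Take moments about support A.
Beam weight: 3.63 × 10 = 36.3 N down at 1.29 m → arm 1.29 m, τ = 36.3 × 1.29 = 46.83 N·m clockwise.
Hanging mass: 8.29 × 10 = 82.9 N down at 2.24 m → arm 2.24 m, τ = 82.9 × 2.24 = 185.7 N·m clockwise.
Speaker: 7.39 × 10 = 73.9 N down at 0.762 m → arm 0.762 m, τ = 73.9 × 0.762 = 56.31 N·m clockwise.
Sack of grain: 17.4 × 10 = 174 N down at 0.311 m → arm 0.311 m, τ = 174 × 0.311 = 54.11 N·m clockwise.
Net load moment about support A = 342.9 N·m clockwise.
Reaction R at support B is upward at 2.06 m, arm 2.06 m → moment R × 2.06 counterclockwise.
Στ = 0 ⇒ R × 2.06 = 342.9 ⇒ R = 166 N.

R_B ≈ 166 N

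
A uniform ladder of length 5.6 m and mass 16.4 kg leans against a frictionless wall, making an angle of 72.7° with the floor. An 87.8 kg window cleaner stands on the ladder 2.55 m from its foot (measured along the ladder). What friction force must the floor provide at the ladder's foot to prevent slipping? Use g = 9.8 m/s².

f ≈ 147 N

Taking torques about the foot of the ladder:
Ladder weight 16.4×9.8 = 160.7 N acts at 2.8 m along the ladder; its horizontal arm is 2.8·cos72.7° = 0.8326 m → τ = 133.8 N·m clockwise.
Window cleaner: 87.8×9.8 = 860.4 N at 2.55 m → arm 0.7583 m → τ = 652.4 N·m clockwise.
Wall normal N acts horizontally at the top; its moment arm is the height L sinθ = 5.6·sin72.7° = 5.347 m, counterclockwise.
For rotational equilibrium, N × 5.347 = 786.2, so N = 147 N.
ΣFx = 0: friction at the foot balances the wall's push, so f = N_wall = 147 N.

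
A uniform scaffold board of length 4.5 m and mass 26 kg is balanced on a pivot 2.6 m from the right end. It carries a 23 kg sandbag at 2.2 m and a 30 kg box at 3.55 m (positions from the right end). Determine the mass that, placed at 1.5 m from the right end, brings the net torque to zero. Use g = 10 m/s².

Choose the pivot (at 2.6 m from the right end) as the axis so the support reaction has zero arm there.
Beam weight: 26 × 10 = 260 N down at 2.25 m → arm 0.35 m, τ = 260 × 0.35 = 91 N·m clockwise.
Sandbag: 23 × 10 = 230 N down at 2.2 m → arm 0.4 m, τ = 230 × 0.4 = 92 N·m clockwise.
Box: 30 × 10 = 300 N down at 3.55 m → arm 0.95 m, τ = 300 × 0.95 = 285 N·m counterclockwise.
Net moment of known loads = 102 N·m counterclockwise.
An unknown mass m at 1.5 m has arm 1.1 m; its moment is m·g·1.1 clockwise.
Setting net torque to zero: m × 10 × 1.1 = 102 → m = 102 / (10 × 1.1) = 9.27 kg.

m ≈ 9.27 kg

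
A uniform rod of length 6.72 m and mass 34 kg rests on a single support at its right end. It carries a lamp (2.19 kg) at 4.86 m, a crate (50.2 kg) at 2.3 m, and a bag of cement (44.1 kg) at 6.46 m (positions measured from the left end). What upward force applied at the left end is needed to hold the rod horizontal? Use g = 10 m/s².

F ≈ 523 N

About the right end:
Beam weight: 34 × 10 = 340 N down at 3.36 m → arm 3.36 m, τ = 340 × 3.36 = 1142 N·m counterclockwise.
Lamp: 2.19 × 10 = 21.9 N down at 4.86 m → arm 1.86 m, τ = 21.9 × 1.86 = 40.73 N·m counterclockwise.
Crate: 50.2 × 10 = 502 N down at 2.3 m → arm 4.42 m, τ = 502 × 4.42 = 2219 N·m counterclockwise.
Bag of cement: 44.1 × 10 = 441 N down at 6.46 m → arm 0.26 m, τ = 441 × 0.26 = 114.7 N·m counterclockwise.
Net moment of the loads = 3516 N·m counterclockwise.
The upward force F acts at the left end, arm 6.72 m, giving F × 6.72 clockwise.
Setting net torque to zero: F × 6.72 = 3516 → F = 3516 / 6.72 = 523 N.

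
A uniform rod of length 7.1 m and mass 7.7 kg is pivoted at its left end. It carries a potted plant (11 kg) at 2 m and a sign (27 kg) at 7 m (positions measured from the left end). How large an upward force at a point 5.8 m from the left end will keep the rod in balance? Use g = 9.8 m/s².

Take moments about the left end.
Beam weight: 7.7 × 9.8 = 75.46 N down at 3.55 m → arm 3.55 m, τ = 75.46 × 3.55 = 267.9 N·m clockwise.
Potted plant: 11 × 9.8 = 107.8 N down at 2 m → arm 2 m, τ = 107.8 × 2 = 215.6 N·m clockwise.
Sign: 27 × 9.8 = 264.6 N down at 7 m → arm 7 m, τ = 264.6 × 7 = 1852 N·m clockwise.
Net moment of the loads = 2336 N·m clockwise.
The upward force F acts at a point 5.8 m from the left end, arm 5.8 m, giving F × 5.8 counterclockwise.
Στ = 0 ⇒ F × 5.8 = 2336 ⇒ F = 2336 / 5.8 = 403 N.

F ≈ 403 N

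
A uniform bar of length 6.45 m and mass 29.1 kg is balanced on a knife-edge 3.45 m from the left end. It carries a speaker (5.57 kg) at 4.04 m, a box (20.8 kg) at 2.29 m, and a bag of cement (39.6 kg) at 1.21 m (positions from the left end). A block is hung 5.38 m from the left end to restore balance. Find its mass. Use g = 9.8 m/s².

Take moments about the knife-edge (at 3.45 m from the left end).
Beam weight: 29.1 × 9.8 = 285.2 N down at 3.225 m → arm 0.225 m, τ = 285.2 × 0.225 = 64.17 N·m counterclockwise.
Speaker: 5.57 × 9.8 = 54.59 N down at 4.04 m → arm 0.59 m, τ = 54.59 × 0.59 = 32.21 N·m clockwise.
Box: 20.8 × 9.8 = 203.8 N down at 2.29 m → arm 1.16 m, τ = 203.8 × 1.16 = 236.4 N·m counterclockwise.
Bag of cement: 39.6 × 9.8 = 388.1 N down at 1.21 m → arm 2.24 m, τ = 388.1 × 2.24 = 869.3 N·m counterclockwise.
Net moment of known loads = 1138 N·m counterclockwise.
An unknown mass m at 5.38 m has arm 1.93 m; its moment is m·g·1.93 clockwise.
Στ = 0 ⇒ m × 9.8 × 1.93 = 1138 ⇒ m = 1138 / (9.8 × 1.93) = 60.2 kg.

m ≈ 60.2 kg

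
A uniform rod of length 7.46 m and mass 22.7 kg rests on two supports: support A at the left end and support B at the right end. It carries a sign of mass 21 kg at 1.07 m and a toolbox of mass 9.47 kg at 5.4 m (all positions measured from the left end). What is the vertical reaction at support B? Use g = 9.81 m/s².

R_B ≈ 208 N

Take moments about support A.
Beam weight: 22.7 × 9.81 = 222.7 N down at 3.73 m → arm 3.73 m, τ = 222.7 × 3.73 = 830.7 N·m clockwise.
Sign: 21 × 9.81 = 206 N down at 1.07 m → arm 1.07 m, τ = 206 × 1.07 = 220.4 N·m clockwise.
Toolbox: 9.47 × 9.81 = 92.9 N down at 5.4 m → arm 5.4 m, τ = 92.9 × 5.4 = 501.7 N·m clockwise.
Net load moment about support A = 1553 N·m clockwise.
Reaction R at support B is upward at 7.46 m, arm 7.46 m → moment R × 7.46 counterclockwise.
Balancing moments: R × 7.46 = 1553, giving R = 208 N.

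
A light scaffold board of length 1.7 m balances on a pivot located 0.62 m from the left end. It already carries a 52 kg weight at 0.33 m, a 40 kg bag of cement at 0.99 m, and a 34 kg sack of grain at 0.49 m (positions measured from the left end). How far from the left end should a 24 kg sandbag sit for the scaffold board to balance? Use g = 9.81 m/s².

x ≈ 0.816 m from the left end

Choose the pivot (at 0.62 m from the left end) as the axis so the support reaction has zero arm there.
Weight: 52 × 9.81 = 510.1 N down at 0.33 m → arm 0.29 m, τ = 510.1 × 0.29 = 147.9 N·m counterclockwise.
Bag of cement: 40 × 9.81 = 392.4 N down at 0.99 m → arm 0.37 m, τ = 392.4 × 0.37 = 145.2 N·m clockwise.
Sack of grain: 34 × 9.81 = 333.5 N down at 0.49 m → arm 0.13 m, τ = 333.5 × 0.13 = 43.36 N·m counterclockwise.
Net moment of existing loads = 46.06 N·m counterclockwise.
The sandbag weighs 24 × 9.81 = 235.4 N and must supply an equal clockwise moment, so its lever arm about the pivot is 46.06 / 235.4 = 0.196 m.
That puts it at 0.62 + 0.196 = 0.816 m from the left end.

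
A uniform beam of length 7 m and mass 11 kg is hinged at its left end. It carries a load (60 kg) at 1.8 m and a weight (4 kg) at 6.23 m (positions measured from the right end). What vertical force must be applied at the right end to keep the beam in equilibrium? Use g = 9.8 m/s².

F ≈ 495 N

Take moments about the left end.
Beam weight: 11 × 9.8 = 107.8 N down at 3.5 m → arm 3.5 m, τ = 107.8 × 3.5 = 377.3 N·m clockwise.
Load: 60 × 9.8 = 588 N down at 1.8 m → arm 5.2 m, τ = 588 × 5.2 = 3058 N·m clockwise.
Weight: 4 × 9.8 = 39.2 N down at 6.23 m → arm 0.77 m, τ = 39.2 × 0.77 = 30.18 N·m clockwise.
Net moment of the loads = 3465 N·m clockwise.
The upward force F acts at the right end, arm 7 m, giving F × 7 counterclockwise.
For rotational equilibrium, F × 7 = 3465, so F = 3465 / 7 = 495 N.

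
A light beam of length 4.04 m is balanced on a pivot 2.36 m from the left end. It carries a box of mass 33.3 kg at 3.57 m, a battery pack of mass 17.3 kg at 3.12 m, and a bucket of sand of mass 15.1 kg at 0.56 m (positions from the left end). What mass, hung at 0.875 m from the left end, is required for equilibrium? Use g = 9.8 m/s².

About the pivot (at 2.36 m from the left end):
Box: 33.3 × 9.8 = 326.3 N down at 3.57 m → arm 1.21 m, τ = 326.3 × 1.21 = 394.8 N·m clockwise.
Battery pack: 17.3 × 9.8 = 169.5 N down at 3.12 m → arm 0.76 m, τ = 169.5 × 0.76 = 128.8 N·m clockwise.
Bucket of sand: 15.1 × 9.8 = 148 N down at 0.56 m → arm 1.8 m, τ = 148 × 1.8 = 266.4 N·m counterclockwise.
Net moment of known loads = 257.2 N·m clockwise.
An unknown mass m at 0.875 m has arm 1.485 m; its moment is m·g·1.485 counterclockwise.
Balancing moments: m × 9.8 × 1.485 = 257.2, giving m = 257.2 / (9.8 × 1.485) = 17.7 kg.

m ≈ 17.7 kg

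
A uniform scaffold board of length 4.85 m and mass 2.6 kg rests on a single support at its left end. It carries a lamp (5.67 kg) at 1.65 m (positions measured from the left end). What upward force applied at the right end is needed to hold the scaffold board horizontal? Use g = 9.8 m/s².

Taking torques about the left end:
Beam weight: 2.6 × 9.8 = 25.48 N down at 2.425 m → arm 2.425 m, τ = 25.48 × 2.425 = 61.79 N·m clockwise.
Lamp: 5.67 × 9.8 = 55.57 N down at 1.65 m → arm 1.65 m, τ = 55.57 × 1.65 = 91.69 N·m clockwise.
Net moment of the loads = 153.5 N·m clockwise.
The upward force F acts at the right end, arm 4.85 m, giving F × 4.85 counterclockwise.
For rotational equilibrium, F × 4.85 = 153.5, so F = 153.5 / 4.85 = 31.6 N.

F ≈ 31.6 N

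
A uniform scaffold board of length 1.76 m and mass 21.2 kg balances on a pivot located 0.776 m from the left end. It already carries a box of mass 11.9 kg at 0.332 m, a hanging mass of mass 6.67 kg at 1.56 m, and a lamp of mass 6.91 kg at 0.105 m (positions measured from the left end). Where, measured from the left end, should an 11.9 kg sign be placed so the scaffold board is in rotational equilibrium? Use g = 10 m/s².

x ≈ 0.985 m from the left end

About the pivot (at 0.776 m from the left end):
Beam weight: 21.2 × 10 = 212 N down at 0.88 m → arm 0.104 m, τ = 212 × 0.104 = 22.05 N·m clockwise.
Box: 11.9 × 10 = 119 N down at 0.332 m → arm 0.444 m, τ = 119 × 0.444 = 52.84 N·m counterclockwise.
Hanging mass: 6.67 × 10 = 66.7 N down at 1.56 m → arm 0.784 m, τ = 66.7 × 0.784 = 52.29 N·m clockwise.
Lamp: 6.91 × 10 = 69.1 N down at 0.105 m → arm 0.671 m, τ = 69.1 × 0.671 = 46.37 N·m counterclockwise.
Net moment of existing loads = 24.87 N·m counterclockwise.
The sign weighs 11.9 × 10 = 119 N and must supply an equal clockwise moment, so its lever arm about the pivot is 24.87 / 119 = 0.209 m.
That puts it at 0.776 + 0.209 = 0.985 m from the left end.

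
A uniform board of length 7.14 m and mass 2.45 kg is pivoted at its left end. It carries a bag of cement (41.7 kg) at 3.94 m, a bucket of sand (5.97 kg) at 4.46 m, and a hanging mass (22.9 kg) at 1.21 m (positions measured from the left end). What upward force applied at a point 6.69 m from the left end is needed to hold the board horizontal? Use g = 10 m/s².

Take moments about the left end.
Beam weight: 2.45 × 10 = 24.5 N down at 3.57 m → arm 3.57 m, τ = 24.5 × 3.57 = 87.46 N·m clockwise.
Bag of cement: 41.7 × 10 = 417 N down at 3.94 m → arm 3.94 m, τ = 417 × 3.94 = 1643 N·m clockwise.
Bucket of sand: 5.97 × 10 = 59.7 N down at 4.46 m → arm 4.46 m, τ = 59.7 × 4.46 = 266.3 N·m clockwise.
Hanging mass: 22.9 × 10 = 229 N down at 1.21 m → arm 1.21 m, τ = 229 × 1.21 = 277.1 N·m clockwise.
Net moment of the loads = 2274 N·m clockwise.
The upward force F acts at a point 6.69 m from the left end, arm 6.69 m, giving F × 6.69 counterclockwise.
Balancing moments: F × 6.69 = 2274, giving F = 2274 / 6.69 = 340 N.

F ≈ 340 N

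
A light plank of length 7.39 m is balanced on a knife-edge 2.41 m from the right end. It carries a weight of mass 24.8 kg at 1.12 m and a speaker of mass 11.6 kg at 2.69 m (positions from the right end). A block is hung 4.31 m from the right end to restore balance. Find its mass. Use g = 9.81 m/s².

m ≈ 15.1 kg

Take moments about the knife-edge (at 2.41 m from the right end).
Weight: 24.8 × 9.81 = 243.3 N down at 1.12 m → arm 1.29 m, τ = 243.3 × 1.29 = 313.9 N·m clockwise.
Speaker: 11.6 × 9.81 = 113.8 N down at 2.69 m → arm 0.28 m, τ = 113.8 × 0.28 = 31.86 N·m counterclockwise.
Net moment of known loads = 282 N·m clockwise.
An unknown mass m at 4.31 m has arm 1.9 m; its moment is m·g·1.9 counterclockwise.
Setting net torque to zero: m × 9.81 × 1.9 = 282 → m = 282 / (9.81 × 1.9) = 15.1 kg.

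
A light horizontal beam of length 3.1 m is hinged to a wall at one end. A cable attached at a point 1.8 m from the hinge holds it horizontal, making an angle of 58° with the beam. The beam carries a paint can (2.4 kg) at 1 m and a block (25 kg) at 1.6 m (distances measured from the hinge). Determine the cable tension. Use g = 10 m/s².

T ≈ 278 N

Taking torques about the hinge:
Paint can: 2.4 × 10 = 24 N down at 1 m → arm 1 m, τ = 24 × 1 = 24 N·m clockwise.
Block: 25 × 10 = 250 N down at 1.6 m → arm 1.6 m, τ = 250 × 1.6 = 400 N·m clockwise.
Total clockwise load moment = 424 N·m.
The cable tension T acts at 1.8 m; only its component perpendicular to the beam, T sinθ, produces torque. sin 58° = 0.848.
Στ = 0 ⇒ T × 1.8 × 0.848 = 424 ⇒ T = 424 / 1.526 = 278 N.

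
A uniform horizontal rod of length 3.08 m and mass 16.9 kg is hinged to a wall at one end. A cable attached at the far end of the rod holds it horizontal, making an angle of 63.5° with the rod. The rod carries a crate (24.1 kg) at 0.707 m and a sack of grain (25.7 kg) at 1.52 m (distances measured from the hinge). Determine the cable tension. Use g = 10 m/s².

Sum moments about the hinge (the unknown hinge reaction has zero arm there).
Beam weight: 16.9 × 10 = 169 N down at 1.54 m → arm 1.54 m, τ = 169 × 1.54 = 260.3 N·m clockwise.
Crate: 24.1 × 10 = 241 N down at 0.707 m → arm 0.707 m, τ = 241 × 0.707 = 170.4 N·m clockwise.
Sack of grain: 25.7 × 10 = 257 N down at 1.52 m → arm 1.52 m, τ = 257 × 1.52 = 390.6 N·m clockwise.
Total clockwise load moment = 821.3 N·m.
The cable tension T acts at 3.08 m; only its component perpendicular to the rod, T sinθ, produces torque. sin 63.5° = 0.8949.
Στ = 0 ⇒ T × 3.08 × 0.8949 = 821.3 ⇒ T = 821.3 / 2.756 = 298 N.

T ≈ 298 N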